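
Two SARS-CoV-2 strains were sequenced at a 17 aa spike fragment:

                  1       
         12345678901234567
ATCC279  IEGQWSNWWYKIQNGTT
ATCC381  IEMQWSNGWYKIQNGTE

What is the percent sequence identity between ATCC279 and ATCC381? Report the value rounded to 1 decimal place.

Mismatches occur at site 3 (G↔M), site 8 (W↔G), site 17 (T↔E).
14 of the 17 sites match, so the percent identity is 14/17 × 100 = 82.4%.

82.4%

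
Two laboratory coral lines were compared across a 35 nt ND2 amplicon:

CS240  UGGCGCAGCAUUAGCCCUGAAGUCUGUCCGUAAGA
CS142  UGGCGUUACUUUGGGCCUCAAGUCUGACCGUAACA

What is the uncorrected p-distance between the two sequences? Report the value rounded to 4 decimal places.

0.2571

The sequences differ at positions 6 (C/U), 7 (A/U), 8 (G/A), 10 (A/U), 13 (A/G), 15 (C/G), 19 (G/C), 27 (U/A), 34 (G/C).
There are 9 differences over 35 sites, so p = 9/35 = 0.2571.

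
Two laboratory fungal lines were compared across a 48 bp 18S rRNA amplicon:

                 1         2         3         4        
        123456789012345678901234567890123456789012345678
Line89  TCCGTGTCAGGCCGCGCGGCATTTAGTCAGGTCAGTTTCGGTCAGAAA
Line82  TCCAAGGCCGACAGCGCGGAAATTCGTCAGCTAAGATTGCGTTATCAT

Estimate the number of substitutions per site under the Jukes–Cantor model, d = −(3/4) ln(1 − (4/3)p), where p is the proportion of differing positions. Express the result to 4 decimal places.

0.5199

Mismatches occur at site 4 (G/A), site 5 (T/A), site 7 (T/G), site 9 (A/C), site 11 (G/A), site 13 (C/A), site 20 (C/A), site 22 (T/A), site 25 (A/C), site 31 (G/C), site 33 (C/A), site 36 (T/A), site 39 (C/G), site 40 (G/C), site 43 (C/T), site 45 (G/T), site 46 (A/C), site 48 (A/T).
p = 18/48 = 0.375000.
d = −0.75 · ln(1 − (4/3)·0.375000) = −0.75 · ln(0.500000) = −0.75 · (-0.693147) = 0.5199.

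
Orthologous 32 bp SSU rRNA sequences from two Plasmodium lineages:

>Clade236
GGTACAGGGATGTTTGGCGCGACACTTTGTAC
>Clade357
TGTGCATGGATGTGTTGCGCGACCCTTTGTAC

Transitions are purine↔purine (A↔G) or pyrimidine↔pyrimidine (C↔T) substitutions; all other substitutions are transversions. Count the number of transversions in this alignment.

Mismatches occur at site 1 (G/T, transversion), site 4 (A/G, transition), site 7 (G/T, transversion), site 14 (T/G, transversion), site 16 (G/T, transversion), site 24 (A/C, transversion).
Of the 6 differences, 1 transition and 5 transversions, so the answer is 5.

5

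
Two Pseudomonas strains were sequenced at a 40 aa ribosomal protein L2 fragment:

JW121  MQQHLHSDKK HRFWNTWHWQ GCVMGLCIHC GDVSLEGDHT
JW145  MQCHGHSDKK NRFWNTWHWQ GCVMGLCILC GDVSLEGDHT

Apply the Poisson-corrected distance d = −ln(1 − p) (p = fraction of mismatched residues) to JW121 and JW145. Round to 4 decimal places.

Mismatches occur at site 3 (Q→C), site 5 (L→G), site 11 (H→N), site 29 (H→L).
p = 4/40 = 0.100000.
d = −ln(1 − 0.100000) = −ln(0.900000) = 0.1054.

0.1054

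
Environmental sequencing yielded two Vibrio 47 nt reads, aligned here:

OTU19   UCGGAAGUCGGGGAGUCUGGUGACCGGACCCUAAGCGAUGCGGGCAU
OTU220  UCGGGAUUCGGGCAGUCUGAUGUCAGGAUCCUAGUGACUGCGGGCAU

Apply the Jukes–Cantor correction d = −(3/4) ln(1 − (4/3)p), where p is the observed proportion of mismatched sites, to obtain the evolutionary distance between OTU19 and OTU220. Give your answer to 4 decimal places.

0.3121

The sequences differ at positions 5 (A/G), 7 (G/U), 13 (G/C), 20 (G/A), 23 (A/U), 25 (C/A), 29 (C/U), 34 (A/G), 35 (G/U), 36 (C/G), 37 (G/A), 38 (A/C).
p = 12/47 = 0.255319.
d = −0.75 · ln(1 − (4/3)·0.255319) = −0.75 · ln(0.659575) = −0.75 · (-0.416160) = 0.3121.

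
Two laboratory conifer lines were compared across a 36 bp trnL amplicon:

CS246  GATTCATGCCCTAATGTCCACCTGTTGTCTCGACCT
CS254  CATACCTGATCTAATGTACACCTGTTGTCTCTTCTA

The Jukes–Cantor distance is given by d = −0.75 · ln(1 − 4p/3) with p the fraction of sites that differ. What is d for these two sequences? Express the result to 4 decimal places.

0.3470

Differing sites — 1:G/C; 4:T/A; 6:A/C; 9:C/A; 10:C/T; 18:C/A; 32:G/T; 33:A/T; 35:C/T; 36:T/A.
p = 10/36 = 0.277778.
d = −0.75 · ln(1 − (4/3)·0.277778) = −0.75 · ln(0.629629) = −0.75 · (-0.462625) = 0.3470.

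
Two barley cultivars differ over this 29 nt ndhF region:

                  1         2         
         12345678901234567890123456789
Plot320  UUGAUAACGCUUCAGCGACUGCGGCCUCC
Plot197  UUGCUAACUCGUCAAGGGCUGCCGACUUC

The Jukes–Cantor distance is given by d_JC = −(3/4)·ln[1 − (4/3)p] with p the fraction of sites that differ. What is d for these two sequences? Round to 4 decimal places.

0.4006

The sequences differ at positions 4 (A/C), 9 (G/U), 11 (U/G), 15 (G/A), 16 (C/G), 18 (A/G), 23 (G/C), 25 (C/A), 28 (C/U).
p = 9/29 = 0.310345.
d = −0.75 · ln(1 − (4/3)·0.310345) = −0.75 · ln(0.586207) = −0.75 · (-0.534082) = 0.4006.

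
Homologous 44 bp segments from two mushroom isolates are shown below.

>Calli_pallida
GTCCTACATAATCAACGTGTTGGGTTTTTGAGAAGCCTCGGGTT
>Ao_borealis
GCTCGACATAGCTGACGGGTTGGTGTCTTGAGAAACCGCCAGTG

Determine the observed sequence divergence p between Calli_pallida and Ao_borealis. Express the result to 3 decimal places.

0.364

The sequences differ at positions 2 (T/C), 3 (C/T), 5 (T/G), 11 (A/G), 12 (T/C), 13 (C/T), 14 (A/G), 18 (T/G), 24 (G/T), 25 (T/G), 27 (T/C), 35 (G/A), 38 (T/G), 40 (G/C), 41 (G/A), 44 (T/G).
There are 16 differences over 44 sites, so p = 16/44 = 0.364.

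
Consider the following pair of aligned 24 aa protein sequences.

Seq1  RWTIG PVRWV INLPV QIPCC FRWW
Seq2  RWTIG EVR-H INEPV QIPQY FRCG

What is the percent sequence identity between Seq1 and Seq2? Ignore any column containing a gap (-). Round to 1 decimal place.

69.6%

Excluding the 1 gap column leaves 23 comparable sites.
Differing sites — 6:P/E; 10:V/H; 13:L/E; 19:C/Q; 20:C/Y; 23:W/C; 24:W/G.
16 of the 23 comparable sites match, so the percent identity is 16/23 × 100 = 69.6%.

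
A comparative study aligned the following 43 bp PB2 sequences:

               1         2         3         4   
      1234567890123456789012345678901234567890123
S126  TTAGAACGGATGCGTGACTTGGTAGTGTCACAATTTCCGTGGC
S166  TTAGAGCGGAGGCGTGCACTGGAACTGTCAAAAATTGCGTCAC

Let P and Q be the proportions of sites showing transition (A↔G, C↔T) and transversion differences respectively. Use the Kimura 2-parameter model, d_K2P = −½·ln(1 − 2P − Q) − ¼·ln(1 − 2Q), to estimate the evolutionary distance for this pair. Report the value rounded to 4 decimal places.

Differing sites — 6:A/G (Ti); 11:T/G (Tv); 17:A/C (Tv); 18:C/A (Tv); 19:T/C (Ti); 23:T/A (Tv); 25:G/C (Tv); 31:C/A (Tv); 34:T/A (Tv); 37:C/G (Tv); 41:G/C (Tv); 42:G/A (Ti).
Of the 12 differences, 3 transitions and 9 transversions over 43 sites: P = 3/43 = 0.069767, Q = 9/43 = 0.209302.
d = −0.5·ln(0.651164) − 0.25·ln(0.581396) = −0.5·(-0.428994) − 0.25·(-0.542323) = 0.3501.

0.3501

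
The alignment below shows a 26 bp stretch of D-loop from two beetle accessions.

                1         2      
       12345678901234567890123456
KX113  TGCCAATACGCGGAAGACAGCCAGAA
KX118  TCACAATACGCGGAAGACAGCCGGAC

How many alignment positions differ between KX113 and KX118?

Differing sites — 2:G/C; 3:C/A; 23:A/G; 26:A/C.
That gives 4 mismatches out of 26 aligned sites, so the Hamming distance is 4.

4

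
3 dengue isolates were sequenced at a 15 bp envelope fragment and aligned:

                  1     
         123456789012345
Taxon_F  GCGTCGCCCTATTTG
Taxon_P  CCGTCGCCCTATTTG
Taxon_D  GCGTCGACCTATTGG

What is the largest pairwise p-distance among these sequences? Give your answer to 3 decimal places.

0.200

Pairwise Hamming distances:
  Taxon_F vs Taxon_P: 1
  Taxon_F vs Taxon_D: 2
  Taxon_P vs Taxon_D: 3
The largest is 3 mismatches, between Taxon_P and Taxon_D; p = 3/15 = 0.200.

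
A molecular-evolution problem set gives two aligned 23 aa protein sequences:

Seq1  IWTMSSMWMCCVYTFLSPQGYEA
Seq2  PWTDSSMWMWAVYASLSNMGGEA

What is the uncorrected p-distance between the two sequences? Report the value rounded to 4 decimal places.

0.3913

Differing sites — 1:I/P; 4:M/D; 10:C/W; 11:C/A; 14:T/A; 15:F/S; 18:P/N; 19:Q/M; 21:Y/G.
There are 9 differences over 23 sites, so p = 9/23 = 0.3913.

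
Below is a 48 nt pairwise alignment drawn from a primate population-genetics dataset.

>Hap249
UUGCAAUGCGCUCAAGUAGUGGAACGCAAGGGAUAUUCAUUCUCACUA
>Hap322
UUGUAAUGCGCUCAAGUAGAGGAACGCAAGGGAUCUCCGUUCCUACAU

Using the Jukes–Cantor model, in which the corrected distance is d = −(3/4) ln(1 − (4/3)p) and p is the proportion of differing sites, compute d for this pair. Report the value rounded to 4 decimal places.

Differing sites — 4:C/U; 20:U/A; 35:A/C; 37:U/C; 39:A/G; 43:U/C; 44:C/U; 47:U/A; 48:A/U.
p = 9/48 = 0.187500.
d = −0.75 · ln(1 − (4/3)·0.187500) = −0.75 · ln(0.750000) = −0.75 · (-0.287682) = 0.2158.

0.2158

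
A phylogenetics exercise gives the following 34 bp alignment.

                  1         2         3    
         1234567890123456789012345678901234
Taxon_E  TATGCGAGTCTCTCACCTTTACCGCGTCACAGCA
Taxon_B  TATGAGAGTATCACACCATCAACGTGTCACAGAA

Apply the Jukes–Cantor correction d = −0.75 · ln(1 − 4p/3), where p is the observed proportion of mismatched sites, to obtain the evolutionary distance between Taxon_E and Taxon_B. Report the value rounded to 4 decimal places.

0.2824

Mismatches occur at site 5 (C→A), site 10 (C→A), site 13 (T→A), site 18 (T→A), site 20 (T→C), site 22 (C→A), site 25 (C→T), site 33 (C→A).
p = 8/34 = 0.235294.
d = −0.75 · ln(1 − (4/3)·0.235294) = −0.75 · ln(0.686275) = −0.75 · (-0.376477) = 0.2824.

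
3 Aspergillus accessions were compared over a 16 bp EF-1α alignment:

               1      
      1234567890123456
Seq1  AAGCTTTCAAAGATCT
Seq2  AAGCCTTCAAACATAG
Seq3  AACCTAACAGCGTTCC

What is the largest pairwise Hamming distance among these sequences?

10

Pairwise Hamming distances:
  Seq1 vs Seq2: 4
  Seq1 vs Seq3: 7
  Seq2 vs Seq3: 10
The largest is 10, between Seq2 and Seq3.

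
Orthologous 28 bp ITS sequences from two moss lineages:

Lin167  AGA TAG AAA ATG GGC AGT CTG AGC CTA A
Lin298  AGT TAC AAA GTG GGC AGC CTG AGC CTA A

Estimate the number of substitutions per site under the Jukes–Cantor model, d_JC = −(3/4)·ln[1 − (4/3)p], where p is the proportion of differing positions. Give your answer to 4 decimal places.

0.1585

The sequences differ at positions 3 (A/T), 6 (G/C), 10 (A/G), 18 (T/C).
p = 4/28 = 0.142857.
d = −0.75 · ln(1 − (4/3)·0.142857) = −0.75 · ln(0.809524) = −0.75 · (-0.211309) = 0.1585.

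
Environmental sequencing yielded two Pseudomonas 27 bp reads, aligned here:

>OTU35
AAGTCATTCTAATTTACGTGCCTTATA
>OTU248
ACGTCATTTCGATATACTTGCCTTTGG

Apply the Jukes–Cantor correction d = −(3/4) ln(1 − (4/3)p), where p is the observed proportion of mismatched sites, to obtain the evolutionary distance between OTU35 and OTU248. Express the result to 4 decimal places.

0.4408

Mismatches occur at site 2 (A↔C), site 9 (C↔T), site 10 (T↔C), site 11 (A↔G), site 14 (T↔A), site 18 (G↔T), site 25 (A↔T), site 26 (T↔G), site 27 (A↔G).
p = 9/27 = 0.333333.
d = −0.75 · ln(1 − (4/3)·0.333333) = −0.75 · ln(0.555556) = −0.75 · (-0.587786) = 0.4408.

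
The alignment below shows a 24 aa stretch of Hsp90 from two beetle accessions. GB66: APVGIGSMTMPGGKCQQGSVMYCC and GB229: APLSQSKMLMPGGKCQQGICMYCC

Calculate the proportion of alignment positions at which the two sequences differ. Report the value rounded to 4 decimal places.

Mismatches occur at site 3 (V/L), site 4 (G/S), site 5 (I/Q), site 6 (G/S), site 7 (S/K), site 9 (T/L), site 19 (S/I), site 20 (V/C).
There are 8 differences over 24 sites, so p = 8/24 = 0.3333.

0.3333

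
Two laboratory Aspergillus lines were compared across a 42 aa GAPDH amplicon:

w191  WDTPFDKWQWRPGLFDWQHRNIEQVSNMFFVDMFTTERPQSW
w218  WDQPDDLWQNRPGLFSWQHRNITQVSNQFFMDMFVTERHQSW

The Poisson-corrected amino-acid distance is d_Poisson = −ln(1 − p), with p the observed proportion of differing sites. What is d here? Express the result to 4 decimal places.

The sequences differ at positions 3 (T/Q), 5 (F/D), 7 (K/L), 10 (W/N), 16 (D/S), 23 (E/T), 28 (M/Q), 31 (V/M), 35 (T/V), 39 (P/H).
p = 10/42 = 0.238095.
d = −ln(1 − 0.238095) = −ln(0.761905) = 0.2719.

0.2719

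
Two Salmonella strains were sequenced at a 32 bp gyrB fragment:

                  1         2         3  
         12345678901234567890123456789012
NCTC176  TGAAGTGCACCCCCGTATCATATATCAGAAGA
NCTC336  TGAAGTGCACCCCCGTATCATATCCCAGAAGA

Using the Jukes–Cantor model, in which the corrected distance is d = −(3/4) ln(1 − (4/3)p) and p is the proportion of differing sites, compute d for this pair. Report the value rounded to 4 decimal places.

Mismatches occur at site 24 (A/C), site 25 (T/C).
p = 2/32 = 0.062500.
d = −0.75 · ln(1 − (4/3)·0.062500) = −0.75 · ln(0.916667) = −0.75 · (-0.087011) = 0.0653.

0.0653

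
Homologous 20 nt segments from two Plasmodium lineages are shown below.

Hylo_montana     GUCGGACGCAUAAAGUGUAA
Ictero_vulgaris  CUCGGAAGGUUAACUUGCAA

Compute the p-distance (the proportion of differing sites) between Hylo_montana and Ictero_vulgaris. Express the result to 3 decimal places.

Differing sites — 1:G/C; 7:C/A; 9:C/G; 10:A/U; 14:A/C; 15:G/U; 18:U/C.
There are 7 differences over 20 sites, so p = 7/20 = 0.350.

0.350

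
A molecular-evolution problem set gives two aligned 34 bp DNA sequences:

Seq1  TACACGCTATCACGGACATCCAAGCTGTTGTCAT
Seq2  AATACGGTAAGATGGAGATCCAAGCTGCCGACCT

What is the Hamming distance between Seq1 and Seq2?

The sequences differ at positions 1 (T/A), 3 (C/T), 7 (C/G), 10 (T/A), 11 (C/G), 13 (C/T), 17 (C/G), 28 (T/C), 29 (T/C), 31 (T/A), 33 (A/C).
That gives 11 mismatches out of 34 aligned sites, so the Hamming distance is 11.

11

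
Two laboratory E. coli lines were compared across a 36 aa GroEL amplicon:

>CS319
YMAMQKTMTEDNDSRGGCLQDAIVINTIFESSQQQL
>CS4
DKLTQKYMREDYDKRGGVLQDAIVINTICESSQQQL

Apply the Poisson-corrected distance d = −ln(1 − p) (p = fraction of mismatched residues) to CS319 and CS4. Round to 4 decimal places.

Differing sites — 1:Y/D; 2:M/K; 3:A/L; 4:M/T; 7:T/Y; 9:T/R; 12:N/Y; 14:S/K; 18:C/V; 29:F/C.
p = 10/36 = 0.277778.
d = −ln(1 − 0.277778) = −ln(0.722222) = 0.3254.

0.3254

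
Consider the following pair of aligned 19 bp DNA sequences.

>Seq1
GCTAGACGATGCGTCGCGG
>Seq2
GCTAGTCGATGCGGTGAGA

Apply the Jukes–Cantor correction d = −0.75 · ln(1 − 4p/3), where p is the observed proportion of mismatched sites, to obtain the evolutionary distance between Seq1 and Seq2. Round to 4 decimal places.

0.3241

The sequences differ at positions 6 (A/T), 14 (T/G), 15 (C/T), 17 (C/A), 19 (G/A).
p = 5/19 = 0.263158.
d = −0.75 · ln(1 − (4/3)·0.263158) = −0.75 · ln(0.649123) = −0.75 · (-0.432133) = 0.3241.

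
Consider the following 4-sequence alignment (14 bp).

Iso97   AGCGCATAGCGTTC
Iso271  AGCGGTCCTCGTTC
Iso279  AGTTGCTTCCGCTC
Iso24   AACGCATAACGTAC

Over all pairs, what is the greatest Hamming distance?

Pairwise Hamming distances:
  Iso97 vs Iso271: 5
  Iso97 vs Iso279: 7
  Iso97 vs Iso24: 3
  Iso271 vs Iso279: 7
  Iso271 vs Iso24: 7
  Iso279 vs Iso24: 9
The largest is 9, between Iso279 and Iso24.

9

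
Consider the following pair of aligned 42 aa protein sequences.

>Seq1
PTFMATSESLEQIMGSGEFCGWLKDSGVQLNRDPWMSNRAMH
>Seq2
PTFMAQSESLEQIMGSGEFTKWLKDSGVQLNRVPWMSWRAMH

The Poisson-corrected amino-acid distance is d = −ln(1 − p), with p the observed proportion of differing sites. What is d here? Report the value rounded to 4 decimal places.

0.1268

Differing sites — 6:T/Q; 20:C/T; 21:G/K; 33:D/V; 38:N/W.
p = 5/42 = 0.119048.
d = −ln(1 − 0.119048) = −ln(0.880952) = 0.1268.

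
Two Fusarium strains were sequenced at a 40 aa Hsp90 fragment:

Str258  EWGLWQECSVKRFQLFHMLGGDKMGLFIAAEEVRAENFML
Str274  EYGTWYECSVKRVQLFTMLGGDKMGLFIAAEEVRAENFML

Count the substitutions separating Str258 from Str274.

5

Mismatches occur at site 2 (W/Y), site 4 (L/T), site 6 (Q/Y), site 13 (F/V), site 17 (H/T).
That gives 5 mismatches out of 40 aligned sites, so the Hamming distance is 5.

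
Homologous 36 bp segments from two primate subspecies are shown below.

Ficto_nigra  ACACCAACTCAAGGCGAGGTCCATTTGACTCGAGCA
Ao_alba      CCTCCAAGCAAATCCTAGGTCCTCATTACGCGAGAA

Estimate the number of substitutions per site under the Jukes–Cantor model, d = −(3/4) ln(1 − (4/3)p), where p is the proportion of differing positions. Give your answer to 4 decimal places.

0.5482

Mismatches occur at site 1 (A/C), site 3 (A/T), site 8 (C/G), site 9 (T/C), site 10 (C/A), site 13 (G/T), site 14 (G/C), site 16 (G/T), site 23 (A/T), site 24 (T/C), site 25 (T/A), site 27 (G/T), site 30 (T/G), site 35 (C/A).
p = 14/36 = 0.388889.
d = −0.75 · ln(1 − (4/3)·0.388889) = −0.75 · ln(0.481481) = −0.75 · (-0.730889) = 0.5482.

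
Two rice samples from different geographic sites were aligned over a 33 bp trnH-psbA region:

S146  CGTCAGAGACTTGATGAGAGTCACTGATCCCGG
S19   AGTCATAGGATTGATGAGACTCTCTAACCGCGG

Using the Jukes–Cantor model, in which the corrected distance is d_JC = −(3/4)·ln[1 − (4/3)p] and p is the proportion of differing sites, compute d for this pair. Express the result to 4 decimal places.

0.3390

Differing sites — 1:C/A; 6:G/T; 9:A/G; 10:C/A; 20:G/C; 23:A/T; 26:G/A; 28:T/C; 30:C/G.
p = 9/33 = 0.272727.
d = −0.75 · ln(1 − (4/3)·0.272727) = −0.75 · ln(0.636364) = −0.75 · (-0.451985) = 0.3390.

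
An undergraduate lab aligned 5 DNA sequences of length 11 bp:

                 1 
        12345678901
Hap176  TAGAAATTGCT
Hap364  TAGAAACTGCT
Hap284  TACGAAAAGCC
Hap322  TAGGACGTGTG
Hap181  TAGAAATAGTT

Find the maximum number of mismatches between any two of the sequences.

6

Pairwise Hamming distances:
  Hap176 vs Hap364: 1
  Hap176 vs Hap284: 5
  Hap176 vs Hap322: 5
  Hap176 vs Hap181: 2
  Hap364 vs Hap284: 5
  Hap364 vs Hap322: 5
  Hap364 vs Hap181: 3
  Hap284 vs Hap322: 6
  Hap284 vs Hap181: 5
  Hap322 vs Hap181: 5
The largest is 6, between Hap284 and Hap322.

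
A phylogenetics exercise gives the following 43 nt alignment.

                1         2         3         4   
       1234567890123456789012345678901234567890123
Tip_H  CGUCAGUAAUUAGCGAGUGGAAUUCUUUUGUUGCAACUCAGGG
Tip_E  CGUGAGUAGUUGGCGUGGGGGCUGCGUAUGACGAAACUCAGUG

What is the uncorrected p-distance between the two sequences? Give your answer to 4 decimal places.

Mismatches occur at site 4 (C→G), site 9 (A→G), site 12 (A→G), site 16 (A→U), site 18 (U→G), site 21 (A→G), site 22 (A→C), site 24 (U→G), site 26 (U→G), site 28 (U→A), site 31 (U→A), site 32 (U→C), site 34 (C→A), site 42 (G→U).
There are 14 differences over 43 sites, so p = 14/43 = 0.3256.

0.3256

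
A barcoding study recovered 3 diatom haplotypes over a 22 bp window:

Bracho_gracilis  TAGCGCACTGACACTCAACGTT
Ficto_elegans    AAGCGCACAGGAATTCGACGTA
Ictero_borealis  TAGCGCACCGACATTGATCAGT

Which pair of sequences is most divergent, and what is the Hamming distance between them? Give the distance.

10

Pairwise Hamming distances:
  Bracho_gracilis vs Ficto_elegans: 7
  Bracho_gracilis vs Ictero_borealis: 6
  Ficto_elegans vs Ictero_borealis: 10
The largest is 10, between Ficto_elegans and Ictero_borealis.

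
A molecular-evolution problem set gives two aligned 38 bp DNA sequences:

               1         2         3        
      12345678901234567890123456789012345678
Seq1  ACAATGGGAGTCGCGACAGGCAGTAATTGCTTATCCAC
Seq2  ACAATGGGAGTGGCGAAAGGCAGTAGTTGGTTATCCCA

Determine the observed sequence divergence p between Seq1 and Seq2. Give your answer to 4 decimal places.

Mismatches occur at site 12 (C/G), site 17 (C/A), site 26 (A/G), site 30 (C/G), site 37 (A/C), site 38 (C/A).
There are 6 differences over 38 sites, so p = 6/38 = 0.1579.

0.1579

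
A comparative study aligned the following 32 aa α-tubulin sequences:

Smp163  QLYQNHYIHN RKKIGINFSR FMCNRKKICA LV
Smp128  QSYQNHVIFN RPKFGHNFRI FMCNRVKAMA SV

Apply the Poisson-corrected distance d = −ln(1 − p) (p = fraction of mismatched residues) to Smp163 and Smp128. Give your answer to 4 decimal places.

0.4700

Mismatches occur at site 2 (L/S), site 7 (Y/V), site 9 (H/F), site 12 (K/P), site 14 (I/F), site 16 (I/H), site 19 (S/R), site 20 (R/I), site 26 (K/V), site 28 (I/A), site 29 (C/M), site 31 (L/S).
p = 12/32 = 0.375000.
d = −ln(1 − 0.375000) = −ln(0.625000) = 0.4700.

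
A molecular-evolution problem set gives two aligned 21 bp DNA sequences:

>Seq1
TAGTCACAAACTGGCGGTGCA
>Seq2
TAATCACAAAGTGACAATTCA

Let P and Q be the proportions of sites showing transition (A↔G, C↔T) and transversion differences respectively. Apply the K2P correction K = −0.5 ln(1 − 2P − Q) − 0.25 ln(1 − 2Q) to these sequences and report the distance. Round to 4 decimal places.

Mismatches occur at site 3 (G/A, transition), site 11 (C/G, transversion), site 14 (G/A, transition), site 16 (G/A, transition), site 17 (G/A, transition), site 19 (G/T, transversion).
Of the 6 differences, 4 transitions and 2 transversions over 21 sites: P = 4/21 = 0.190476, Q = 2/21 = 0.095238.
d = −0.5·ln(0.523810) − 0.25·ln(0.809524) = −0.5·(-0.646626) − 0.25·(-0.211309) = 0.3761.

0.3761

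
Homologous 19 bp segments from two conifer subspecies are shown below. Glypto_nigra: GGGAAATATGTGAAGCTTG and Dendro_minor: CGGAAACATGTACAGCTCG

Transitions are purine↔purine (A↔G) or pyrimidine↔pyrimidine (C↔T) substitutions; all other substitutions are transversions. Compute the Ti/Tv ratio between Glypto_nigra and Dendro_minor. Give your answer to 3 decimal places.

Mismatches occur at site 1 (G→C, transversion), site 7 (T→C, transition), site 12 (G→A, transition), site 13 (A→C, transversion), site 18 (T→C, transition).
Of the 5 differences, 3 transitions and 2 transversions, so Ti/Tv = 3/2 = 1.500.

1.500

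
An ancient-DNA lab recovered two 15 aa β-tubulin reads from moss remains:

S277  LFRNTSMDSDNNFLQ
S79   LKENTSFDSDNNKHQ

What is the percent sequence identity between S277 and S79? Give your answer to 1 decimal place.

66.7%

Differing sites — 2:F/K; 3:R/E; 7:M/F; 13:F/K; 14:L/H.
10 of the 15 sites match, so the percent identity is 10/15 × 100 = 66.7%.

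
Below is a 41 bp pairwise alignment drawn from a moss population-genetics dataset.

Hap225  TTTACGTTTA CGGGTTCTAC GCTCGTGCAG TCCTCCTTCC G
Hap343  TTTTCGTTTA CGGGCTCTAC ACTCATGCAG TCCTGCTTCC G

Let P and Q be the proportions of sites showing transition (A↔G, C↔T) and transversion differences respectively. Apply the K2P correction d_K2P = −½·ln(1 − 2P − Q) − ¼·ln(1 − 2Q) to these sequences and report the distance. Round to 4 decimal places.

0.1342

Mismatches occur at site 4 (A/T, transversion), site 15 (T/C, transition), site 21 (G/A, transition), site 25 (G/A, transition), site 35 (C/G, transversion).
Of the 5 differences, 3 transitions and 2 transversions over 41 sites: P = 3/41 = 0.073171, Q = 2/41 = 0.048780.
d = −0.5·ln(0.804878) − 0.25·ln(0.902440) = −0.5·(-0.217065) − 0.25·(-0.102653) = 0.1342.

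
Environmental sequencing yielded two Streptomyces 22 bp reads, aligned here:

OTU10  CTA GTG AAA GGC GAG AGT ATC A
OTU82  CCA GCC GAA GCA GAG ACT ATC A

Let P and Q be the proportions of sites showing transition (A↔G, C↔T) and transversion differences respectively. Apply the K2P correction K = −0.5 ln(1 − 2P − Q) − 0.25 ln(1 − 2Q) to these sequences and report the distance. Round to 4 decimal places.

0.4161

Differing sites — 2:T/C (Ti); 5:T/C (Ti); 6:G/C (Tv); 7:A/G (Ti); 11:G/C (Tv); 12:C/A (Tv); 17:G/C (Tv).
Of the 7 differences, 3 transitions and 4 transversions over 22 sites: P = 3/22 = 0.136364, Q = 4/22 = 0.181818.
d = −0.5·ln(0.545454) − 0.25·ln(0.636364) = −0.5·(-0.606137) − 0.25·(-0.451985) = 0.4161.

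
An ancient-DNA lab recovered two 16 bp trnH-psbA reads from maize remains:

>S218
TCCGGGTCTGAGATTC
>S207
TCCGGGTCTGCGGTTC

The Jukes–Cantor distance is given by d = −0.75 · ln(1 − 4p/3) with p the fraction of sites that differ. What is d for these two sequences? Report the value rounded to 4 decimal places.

0.1367

Differing sites — 11:A/C; 13:A/G.
p = 2/16 = 0.125000.
d = −0.75 · ln(1 − (4/3)·0.125000) = −0.75 · ln(0.833333) = −0.75 · (-0.182322) = 0.1367.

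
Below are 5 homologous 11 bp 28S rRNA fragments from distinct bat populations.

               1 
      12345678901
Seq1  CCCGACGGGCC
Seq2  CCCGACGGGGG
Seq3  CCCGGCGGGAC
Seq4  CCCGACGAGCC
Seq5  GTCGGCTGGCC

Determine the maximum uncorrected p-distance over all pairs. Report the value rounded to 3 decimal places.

0.545

Pairwise Hamming distances:
  Seq1 vs Seq2: 2
  Seq1 vs Seq3: 2
  Seq1 vs Seq4: 1
  Seq1 vs Seq5: 4
  Seq2 vs Seq3: 3
  Seq2 vs Seq4: 3
  Seq2 vs Seq5: 6
  Seq3 vs Seq4: 3
  Seq3 vs Seq5: 4
  Seq4 vs Seq5: 5
The largest is 6 mismatches, between Seq2 and Seq5; p = 6/11 = 0.545.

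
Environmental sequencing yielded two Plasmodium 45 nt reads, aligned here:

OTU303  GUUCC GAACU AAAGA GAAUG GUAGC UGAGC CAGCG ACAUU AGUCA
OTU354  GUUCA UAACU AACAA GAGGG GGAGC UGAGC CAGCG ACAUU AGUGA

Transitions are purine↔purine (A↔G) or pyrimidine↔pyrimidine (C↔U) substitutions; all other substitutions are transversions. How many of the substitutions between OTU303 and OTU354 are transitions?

The sequences differ at positions 5 (C/A, transversion), 6 (G/U, transversion), 13 (A/C, transversion), 14 (G/A, transition), 18 (A/G, transition), 19 (U/G, transversion), 22 (U/G, transversion), 44 (C/G, transversion).
Of the 8 differences, 2 transitions and 6 transversions, so the answer is 2.

2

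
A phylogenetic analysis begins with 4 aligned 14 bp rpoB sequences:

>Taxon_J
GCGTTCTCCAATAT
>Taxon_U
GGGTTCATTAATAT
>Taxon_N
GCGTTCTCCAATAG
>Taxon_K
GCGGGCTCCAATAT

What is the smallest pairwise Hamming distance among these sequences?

1

Pairwise Hamming distances:
  Taxon_J vs Taxon_U: 4
  Taxon_J vs Taxon_N: 1
  Taxon_J vs Taxon_K: 2
  Taxon_U vs Taxon_N: 5
  Taxon_U vs Taxon_K: 6
  Taxon_N vs Taxon_K: 3
The smallest is 1, between Taxon_J and Taxon_N.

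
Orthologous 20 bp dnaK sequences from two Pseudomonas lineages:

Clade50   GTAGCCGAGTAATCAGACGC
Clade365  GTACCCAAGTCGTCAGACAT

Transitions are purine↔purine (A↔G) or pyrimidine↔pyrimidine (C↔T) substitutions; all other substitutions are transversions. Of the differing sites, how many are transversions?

Differing sites — 4:G/C (Tv); 7:G/A (Ti); 11:A/C (Tv); 12:A/G (Ti); 19:G/A (Ti); 20:C/T (Ti).
Of the 6 differences, 4 transitions and 2 transversions, so the answer is 2.

2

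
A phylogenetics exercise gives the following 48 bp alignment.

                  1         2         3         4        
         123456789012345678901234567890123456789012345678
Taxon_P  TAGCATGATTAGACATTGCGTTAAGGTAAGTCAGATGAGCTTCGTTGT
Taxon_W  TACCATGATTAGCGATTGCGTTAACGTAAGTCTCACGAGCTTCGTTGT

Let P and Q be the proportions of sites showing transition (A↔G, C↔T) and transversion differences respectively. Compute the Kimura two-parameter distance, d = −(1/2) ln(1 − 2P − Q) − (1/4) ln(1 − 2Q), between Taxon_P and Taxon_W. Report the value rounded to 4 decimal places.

Differing sites — 3:G/C (Tv); 13:A/C (Tv); 14:C/G (Tv); 25:G/C (Tv); 33:A/T (Tv); 34:G/C (Tv); 36:T/C (Ti).
Of the 7 differences, 1 transition and 6 transversions over 48 sites: P = 1/48 = 0.020833, Q = 6/48 = 0.125000.
d = −0.5·ln(0.833334) − 0.25·ln(0.750000) = −0.5·(-0.182321) − 0.25·(-0.287682) = 0.1631.

0.1631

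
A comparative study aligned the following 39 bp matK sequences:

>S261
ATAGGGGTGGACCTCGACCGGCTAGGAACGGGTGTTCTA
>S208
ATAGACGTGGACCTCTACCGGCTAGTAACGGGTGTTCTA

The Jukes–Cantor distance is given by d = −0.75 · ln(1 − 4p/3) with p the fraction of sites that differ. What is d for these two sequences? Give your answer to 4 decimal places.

The sequences differ at positions 5 (G/A), 6 (G/C), 16 (G/T), 26 (G/T).
p = 4/39 = 0.102564.
d = −0.75 · ln(1 − (4/3)·0.102564) = −0.75 · ln(0.863248) = −0.75 · (-0.147053) = 0.1103.

0.1103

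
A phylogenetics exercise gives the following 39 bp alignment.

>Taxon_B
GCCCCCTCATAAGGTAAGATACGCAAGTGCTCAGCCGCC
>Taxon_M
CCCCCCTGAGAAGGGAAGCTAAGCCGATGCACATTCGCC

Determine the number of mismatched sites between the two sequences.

The sequences differ at positions 1 (G/C), 8 (C/G), 10 (T/G), 15 (T/G), 19 (A/C), 22 (C/A), 25 (A/C), 26 (A/G), 27 (G/A), 31 (T/A), 34 (G/T), 35 (C/T).
That gives 12 mismatches out of 39 aligned sites, so the Hamming distance is 12.

12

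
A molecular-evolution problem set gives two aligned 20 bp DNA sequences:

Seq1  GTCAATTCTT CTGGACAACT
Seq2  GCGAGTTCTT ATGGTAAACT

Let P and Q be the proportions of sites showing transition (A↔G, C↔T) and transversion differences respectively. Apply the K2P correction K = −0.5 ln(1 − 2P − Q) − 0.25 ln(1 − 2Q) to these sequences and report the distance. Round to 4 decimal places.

0.3831

Differing sites — 2:T/C (Ti); 3:C/G (Tv); 5:A/G (Ti); 11:C/A (Tv); 15:A/T (Tv); 16:C/A (Tv).
Of the 6 differences, 2 transitions and 4 transversions over 20 sites: P = 2/20 = 0.100000, Q = 4/20 = 0.200000.
d = −0.5·ln(0.600000) − 0.25·ln(0.600000) = −0.5·(-0.510826) − 0.25·(-0.510826) = 0.3831.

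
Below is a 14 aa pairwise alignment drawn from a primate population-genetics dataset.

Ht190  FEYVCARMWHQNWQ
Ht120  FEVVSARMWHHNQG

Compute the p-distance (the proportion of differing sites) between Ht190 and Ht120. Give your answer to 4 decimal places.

0.3571

The sequences differ at positions 3 (Y/V), 5 (C/S), 11 (Q/H), 13 (W/Q), 14 (Q/G).
There are 5 differences over 14 sites, so p = 5/14 = 0.3571.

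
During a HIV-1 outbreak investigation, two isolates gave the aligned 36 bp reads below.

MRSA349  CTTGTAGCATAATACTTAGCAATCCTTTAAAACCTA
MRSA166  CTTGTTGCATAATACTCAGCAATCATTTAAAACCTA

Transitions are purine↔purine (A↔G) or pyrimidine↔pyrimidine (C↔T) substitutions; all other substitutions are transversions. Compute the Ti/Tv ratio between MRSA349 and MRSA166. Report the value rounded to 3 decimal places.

0.500

Mismatches occur at site 6 (A↔T, transversion), site 17 (T↔C, transition), site 25 (C↔A, transversion).
Of the 3 differences, 1 transition and 2 transversions, so Ti/Tv = 1/2 = 0.500.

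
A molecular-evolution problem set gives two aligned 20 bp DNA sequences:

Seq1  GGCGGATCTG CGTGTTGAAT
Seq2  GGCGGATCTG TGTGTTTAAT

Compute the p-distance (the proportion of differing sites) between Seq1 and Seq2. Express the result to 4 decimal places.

0.1000

The sequences differ at positions 11 (C/T), 17 (G/T).
There are 2 differences over 20 sites, so p = 2/20 = 0.1000.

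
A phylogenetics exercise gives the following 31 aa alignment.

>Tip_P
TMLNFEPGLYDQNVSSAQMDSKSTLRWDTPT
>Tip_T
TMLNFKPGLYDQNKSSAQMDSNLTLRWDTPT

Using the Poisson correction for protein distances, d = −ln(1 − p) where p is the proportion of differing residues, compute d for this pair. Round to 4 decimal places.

0.1382

The sequences differ at positions 6 (E/K), 14 (V/K), 22 (K/N), 23 (S/L).
p = 4/31 = 0.129032.
d = −ln(1 − 0.129032) = −ln(0.870968) = 0.1382.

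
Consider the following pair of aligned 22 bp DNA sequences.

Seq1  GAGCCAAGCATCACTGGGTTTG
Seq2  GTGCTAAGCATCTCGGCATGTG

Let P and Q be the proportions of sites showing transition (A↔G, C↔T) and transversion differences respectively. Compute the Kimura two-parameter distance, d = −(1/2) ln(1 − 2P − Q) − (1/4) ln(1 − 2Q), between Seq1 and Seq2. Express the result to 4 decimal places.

0.4146

Differing sites — 2:A/T (Tv); 5:C/T (Ti); 13:A/T (Tv); 15:T/G (Tv); 17:G/C (Tv); 18:G/A (Ti); 20:T/G (Tv).
Of the 7 differences, 2 transitions and 5 transversions over 22 sites: P = 2/22 = 0.090909, Q = 5/22 = 0.227273.
d = −0.5·ln(0.590909) − 0.25·ln(0.545454) = −0.5·(-0.526093) − 0.25·(-0.606137) = 0.4146.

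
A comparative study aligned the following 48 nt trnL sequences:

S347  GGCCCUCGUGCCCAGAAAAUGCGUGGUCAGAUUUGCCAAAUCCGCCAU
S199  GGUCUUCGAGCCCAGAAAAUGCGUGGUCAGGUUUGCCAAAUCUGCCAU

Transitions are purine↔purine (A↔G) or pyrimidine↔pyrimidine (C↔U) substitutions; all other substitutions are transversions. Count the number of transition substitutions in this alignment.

The sequences differ at positions 3 (C/U, transition), 5 (C/U, transition), 9 (U/A, transversion), 31 (A/G, transition), 43 (C/U, transition).
Of the 5 differences, 4 transitions and 1 transversion, so the answer is 4.

4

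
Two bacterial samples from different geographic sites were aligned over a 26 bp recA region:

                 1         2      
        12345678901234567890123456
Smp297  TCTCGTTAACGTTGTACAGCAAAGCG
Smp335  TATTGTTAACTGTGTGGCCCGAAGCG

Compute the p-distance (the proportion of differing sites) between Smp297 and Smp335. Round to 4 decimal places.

The sequences differ at positions 2 (C/A), 4 (C/T), 11 (G/T), 12 (T/G), 16 (A/G), 17 (C/G), 18 (A/C), 19 (G/C), 21 (A/G).
There are 9 differences over 26 sites, so p = 9/26 = 0.3462.

0.3462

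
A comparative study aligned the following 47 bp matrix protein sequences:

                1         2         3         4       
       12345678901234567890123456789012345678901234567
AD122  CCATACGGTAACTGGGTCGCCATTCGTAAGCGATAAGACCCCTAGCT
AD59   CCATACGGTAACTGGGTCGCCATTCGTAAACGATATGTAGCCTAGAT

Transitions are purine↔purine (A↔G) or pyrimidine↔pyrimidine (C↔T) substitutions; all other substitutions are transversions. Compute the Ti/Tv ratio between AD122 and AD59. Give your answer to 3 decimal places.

Mismatches occur at site 30 (G/A, transition), site 36 (A/T, transversion), site 38 (A/T, transversion), site 39 (C/A, transversion), site 40 (C/G, transversion), site 46 (C/A, transversion).
Of the 6 differences, 1 transition and 5 transversions, so Ti/Tv = 1/5 = 0.200.

0.200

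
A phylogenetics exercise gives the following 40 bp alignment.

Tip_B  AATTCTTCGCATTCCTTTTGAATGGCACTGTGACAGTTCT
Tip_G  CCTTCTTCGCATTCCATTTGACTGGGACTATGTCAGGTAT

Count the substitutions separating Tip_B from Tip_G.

9

Differing sites — 1:A/C; 2:A/C; 16:T/A; 22:A/C; 26:C/G; 30:G/A; 33:A/T; 37:T/G; 39:C/A.
That gives 9 mismatches out of 40 aligned sites, so the Hamming distance is 9.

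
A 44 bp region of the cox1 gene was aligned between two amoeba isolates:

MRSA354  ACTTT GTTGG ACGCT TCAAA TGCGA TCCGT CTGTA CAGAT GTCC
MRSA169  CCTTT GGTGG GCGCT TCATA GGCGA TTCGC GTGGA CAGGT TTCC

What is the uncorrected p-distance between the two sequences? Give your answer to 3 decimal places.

Differing sites — 1:A/C; 7:T/G; 11:A/G; 19:A/T; 21:T/G; 27:C/T; 30:T/C; 31:C/G; 34:T/G; 39:A/G; 41:G/T.
There are 11 differences over 44 sites, so p = 11/44 = 0.250.

0.250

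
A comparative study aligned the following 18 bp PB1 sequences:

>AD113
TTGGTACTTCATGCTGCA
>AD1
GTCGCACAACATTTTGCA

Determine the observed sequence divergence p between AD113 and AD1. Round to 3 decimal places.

Differing sites — 1:T/G; 3:G/C; 5:T/C; 8:T/A; 9:T/A; 13:G/T; 14:C/T.
There are 7 differences over 18 sites, so p = 7/18 = 0.389.

0.389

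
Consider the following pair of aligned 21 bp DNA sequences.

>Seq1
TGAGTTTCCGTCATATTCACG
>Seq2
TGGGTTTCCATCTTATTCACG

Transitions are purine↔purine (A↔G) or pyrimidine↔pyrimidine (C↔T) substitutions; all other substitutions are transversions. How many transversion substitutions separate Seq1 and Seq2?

Mismatches occur at site 3 (A↔G, transition), site 10 (G↔A, transition), site 13 (A↔T, transversion).
Of the 3 differences, 2 transitions and 1 transversion, so the answer is 1.

1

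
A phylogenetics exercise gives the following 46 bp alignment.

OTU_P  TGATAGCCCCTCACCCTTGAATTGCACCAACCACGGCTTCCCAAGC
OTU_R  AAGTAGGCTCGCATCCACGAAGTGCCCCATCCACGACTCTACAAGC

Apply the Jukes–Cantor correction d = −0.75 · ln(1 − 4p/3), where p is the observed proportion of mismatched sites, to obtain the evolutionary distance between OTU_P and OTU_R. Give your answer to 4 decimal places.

0.4674

Mismatches occur at site 1 (T↔A), site 2 (G↔A), site 3 (A↔G), site 7 (C↔G), site 9 (C↔T), site 11 (T↔G), site 14 (C↔T), site 17 (T↔A), site 18 (T↔C), site 22 (T↔G), site 26 (A↔C), site 30 (A↔T), site 36 (G↔A), site 39 (T↔C), site 40 (C↔T), site 41 (C↔A).
p = 16/46 = 0.347826.
d = −0.75 · ln(1 − (4/3)·0.347826) = −0.75 · ln(0.536232) = −0.75 · (-0.623188) = 0.4674.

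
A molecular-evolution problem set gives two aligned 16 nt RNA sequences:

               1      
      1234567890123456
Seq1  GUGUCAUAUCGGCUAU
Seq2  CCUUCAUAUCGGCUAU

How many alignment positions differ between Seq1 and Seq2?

Differing sites — 1:G/C; 2:U/C; 3:G/U.
That gives 3 mismatches out of 16 aligned sites, so the Hamming distance is 3.

3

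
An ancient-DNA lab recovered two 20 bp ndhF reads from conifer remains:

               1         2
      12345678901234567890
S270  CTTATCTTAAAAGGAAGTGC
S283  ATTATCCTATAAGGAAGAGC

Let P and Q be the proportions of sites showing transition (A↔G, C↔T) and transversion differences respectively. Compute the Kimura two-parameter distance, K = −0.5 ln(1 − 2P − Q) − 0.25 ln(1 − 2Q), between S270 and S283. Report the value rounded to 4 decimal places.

0.2330

The sequences differ at positions 1 (C/A, transversion), 7 (T/C, transition), 10 (A/T, transversion), 18 (T/A, transversion).
Of the 4 differences, 1 transition and 3 transversions over 20 sites: P = 1/20 = 0.050000, Q = 3/20 = 0.150000.
d = −0.5·ln(0.750000) − 0.25·ln(0.700000) = −0.5·(-0.287682) − 0.25·(-0.356675) = 0.2330.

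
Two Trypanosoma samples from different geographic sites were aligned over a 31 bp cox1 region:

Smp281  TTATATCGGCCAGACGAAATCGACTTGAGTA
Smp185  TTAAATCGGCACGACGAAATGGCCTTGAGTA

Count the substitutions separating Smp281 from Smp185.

Differing sites — 4:T/A; 11:C/A; 12:A/C; 21:C/G; 23:A/C.
That gives 5 mismatches out of 31 aligned sites, so the Hamming distance is 5.

5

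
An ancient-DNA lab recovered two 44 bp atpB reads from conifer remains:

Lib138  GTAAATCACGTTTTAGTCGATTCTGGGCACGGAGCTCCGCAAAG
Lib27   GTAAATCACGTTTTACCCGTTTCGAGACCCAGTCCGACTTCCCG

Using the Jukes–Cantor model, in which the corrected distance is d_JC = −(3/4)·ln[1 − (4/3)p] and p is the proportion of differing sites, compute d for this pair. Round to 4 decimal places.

0.5429

Mismatches occur at site 16 (G→C), site 17 (T→C), site 20 (A→T), site 24 (T→G), site 25 (G→A), site 27 (G→A), site 29 (A→C), site 31 (G→A), site 33 (A→T), site 34 (G→C), site 36 (T→G), site 37 (C→A), site 39 (G→T), site 40 (C→T), site 41 (A→C), site 42 (A→C), site 43 (A→C).
p = 17/44 = 0.386364.
d = −0.75 · ln(1 − (4/3)·0.386364) = −0.75 · ln(0.484848) = −0.75 · (-0.723920) = 0.5429.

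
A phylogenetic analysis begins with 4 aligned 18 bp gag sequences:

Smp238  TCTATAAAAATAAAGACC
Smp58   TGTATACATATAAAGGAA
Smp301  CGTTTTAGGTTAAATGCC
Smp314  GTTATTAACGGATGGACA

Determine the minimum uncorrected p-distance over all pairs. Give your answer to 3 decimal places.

0.333

Pairwise Hamming distances:
  Smp238 vs Smp58: 6
  Smp238 vs Smp301: 9
  Smp238 vs Smp314: 9
  Smp58 vs Smp301: 10
  Smp58 vs Smp314: 11
  Smp301 vs Smp314: 12
The smallest is 6 mismatches, between Smp238 and Smp58; p = 6/18 = 0.333.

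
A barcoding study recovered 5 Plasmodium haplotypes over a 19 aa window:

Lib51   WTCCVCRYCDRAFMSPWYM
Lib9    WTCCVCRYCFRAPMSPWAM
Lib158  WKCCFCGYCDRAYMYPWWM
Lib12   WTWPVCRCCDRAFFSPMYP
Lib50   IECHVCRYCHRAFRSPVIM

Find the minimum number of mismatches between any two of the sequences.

3

Pairwise Hamming distances:
  Lib51 vs Lib9: 3
  Lib51 vs Lib158: 6
  Lib51 vs Lib12: 6
  Lib51 vs Lib50: 7
  Lib9 vs Lib158: 7
  Lib9 vs Lib12: 9
  Lib9 vs Lib50: 8
  Lib158 vs Lib12: 12
  Lib158 vs Lib50: 11
  Lib12 vs Lib50: 10
The smallest is 3, between Lib51 and Lib9.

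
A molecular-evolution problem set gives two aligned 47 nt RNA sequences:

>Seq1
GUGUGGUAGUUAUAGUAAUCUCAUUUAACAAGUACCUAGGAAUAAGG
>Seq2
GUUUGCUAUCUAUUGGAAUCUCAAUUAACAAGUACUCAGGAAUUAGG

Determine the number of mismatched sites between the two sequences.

The sequences differ at positions 3 (G/U), 6 (G/C), 9 (G/U), 10 (U/C), 14 (A/U), 16 (U/G), 24 (U/A), 36 (C/U), 37 (U/C), 44 (A/U).
That gives 10 mismatches out of 47 aligned sites, so the Hamming distance is 10.

10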